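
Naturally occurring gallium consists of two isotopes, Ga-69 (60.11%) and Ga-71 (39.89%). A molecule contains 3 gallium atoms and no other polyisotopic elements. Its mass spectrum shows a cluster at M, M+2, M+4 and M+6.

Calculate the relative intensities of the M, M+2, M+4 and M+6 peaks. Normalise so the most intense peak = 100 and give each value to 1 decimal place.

50.2 : 100.0 : 66.4 : 14.7

Expanding (0.6011 + 0.3989)^3:
P(M) = 0.6011^3 = 0.217190
P(M+2) = 3 × 0.6011^2 × 0.3989^1 = 0.432393
P(M+4) = 3 × 0.6011^1 × 0.3989^2 = 0.286943
P(M+6) = 0.3989^3 = 0.063473
The M+2 peak is largest (0.432393); scaling to 100 gives 50.2 : 100.0 : 66.4 : 14.7.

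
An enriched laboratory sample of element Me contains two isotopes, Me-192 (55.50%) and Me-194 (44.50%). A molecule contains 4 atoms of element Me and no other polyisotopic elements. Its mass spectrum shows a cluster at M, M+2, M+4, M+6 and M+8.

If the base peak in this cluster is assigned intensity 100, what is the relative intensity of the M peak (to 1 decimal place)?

25.9

Term probabilities: M 0.0949, M+2 0.3043, M+4 0.3660, M+6 0.1956, M+8 0.0392. Base peak = M+4.
P(M+4) = C(4,2) × 0.5550^2 × 0.4450^2 = 6 × 0.308025 × 0.198025 = 0.365980 (base)
P(M) = C(4,0) × 0.5550^4 × 0.4450^0 = 1 × 0.0948794 × 1.0000 = 0.094879
Relative intensity = 0.094879 / 0.365980 × 100 = 25.9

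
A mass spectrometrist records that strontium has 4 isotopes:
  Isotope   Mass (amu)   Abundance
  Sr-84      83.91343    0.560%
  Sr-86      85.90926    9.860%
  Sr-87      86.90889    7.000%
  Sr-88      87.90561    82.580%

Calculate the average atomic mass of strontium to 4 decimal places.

Weight each isotope mass by its fractional abundance: 0.00560 × 83.91343 + 0.09860 × 85.90926 + 0.07000 × 86.90889 + 0.82580 × 87.90561
= 0.469915 + 8.470653 + 6.083622 + 72.592453 = 87.616643 amu

87.6166 amu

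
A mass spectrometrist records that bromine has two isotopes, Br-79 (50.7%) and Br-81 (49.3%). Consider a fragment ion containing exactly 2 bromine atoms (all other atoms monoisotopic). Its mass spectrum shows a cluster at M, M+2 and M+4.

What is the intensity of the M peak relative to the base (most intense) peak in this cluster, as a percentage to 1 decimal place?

51.4%

Term probabilities: M 0.2570, M+2 0.4999, M+4 0.2430. Base peak = M+2.
P(M+2) = C(2,1) × 0.507^1 × 0.493^1 = 2 × 0.5070 × 0.4930 = 0.499902 (base)
P(M) = C(2,0) × 0.507^2 × 0.493^0 = 1 × 0.257049 × 1.0000 = 0.257049
Relative intensity = 0.257049 / 0.499902 × 100 = 51.4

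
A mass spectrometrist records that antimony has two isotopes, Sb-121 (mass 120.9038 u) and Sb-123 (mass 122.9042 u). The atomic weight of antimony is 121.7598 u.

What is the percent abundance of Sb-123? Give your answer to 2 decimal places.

With x = fraction of Sb-121 (so Sb-123 is 1 − x):
120.9038·x + 122.9042·(1 − x) = 121.7598
(120.9038 − 122.9042)·x = 121.7598 − 122.9042
x = -1.1444 / -2.0004 = 0.57209 → 57.21% Sb-121, 42.79% Sb-123.

42.79%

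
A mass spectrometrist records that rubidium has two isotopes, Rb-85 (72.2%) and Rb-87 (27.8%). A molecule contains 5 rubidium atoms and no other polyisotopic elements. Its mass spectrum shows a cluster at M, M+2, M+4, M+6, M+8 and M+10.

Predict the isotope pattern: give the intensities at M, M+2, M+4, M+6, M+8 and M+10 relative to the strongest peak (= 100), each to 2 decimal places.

51.94 : 100.00 : 77.01 : 29.65 : 5.71 : 0.44

Expanding (0.722 + 0.278)^5:
P(M) = 0.722^5 = 0.196194
P(M+2) = 5 × 0.722^4 × 0.278^1 = 0.377714
P(M+4) = 10 × 0.722^3 × 0.278^2 = 0.290872
P(M+6) = 10 × 0.722^2 × 0.278^3 = 0.111998
P(M+8) = 5 × 0.722^1 × 0.278^4 = 0.021562
P(M+10) = 0.278^5 = 0.001660
The M+2 peak is largest (0.377714); scaling to 100 gives 51.94 : 100.00 : 77.01 : 29.65 : 5.71 : 0.44.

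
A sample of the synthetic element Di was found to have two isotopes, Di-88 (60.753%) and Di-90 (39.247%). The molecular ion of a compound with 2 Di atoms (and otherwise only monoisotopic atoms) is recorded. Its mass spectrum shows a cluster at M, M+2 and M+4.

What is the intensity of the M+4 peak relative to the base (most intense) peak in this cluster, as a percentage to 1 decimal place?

32.3%

Binomial terms of (0.60753 + 0.39247)^2: M 0.3691, M+2 0.4769, M+4 0.1540 → M+2 is the base peak.
P(M+2) = C(2,1) × 0.60753^1 × 0.39247^1 = 2 × 0.60753 × 0.39247 = 0.476875 (base)
P(M+4) = C(2,2) × 0.60753^0 × 0.39247^2 = 1 × 1.0000 × 0.1540327 = 0.154033
Relative intensity = 0.154033 / 0.476875 × 100 = 32.3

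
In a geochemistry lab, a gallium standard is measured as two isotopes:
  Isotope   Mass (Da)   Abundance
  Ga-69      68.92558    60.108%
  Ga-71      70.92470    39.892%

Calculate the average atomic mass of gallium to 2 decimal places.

69.72 Da

Average mass = Σ (abundance × isotope mass) = 0.60108 × 68.92558 + 0.39892 × 70.92470
= 41.429788 + 28.293281 = 69.723069 Da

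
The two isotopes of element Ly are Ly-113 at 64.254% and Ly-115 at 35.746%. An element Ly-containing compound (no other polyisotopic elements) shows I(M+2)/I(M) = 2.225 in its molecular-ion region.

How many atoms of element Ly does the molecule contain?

The M+2/M ratio from n Ly atoms is n · q/p = n · 0.35746/0.64254.
n = 2.225 × 0.64254/0.35746 = 4.00 ≈ 4

4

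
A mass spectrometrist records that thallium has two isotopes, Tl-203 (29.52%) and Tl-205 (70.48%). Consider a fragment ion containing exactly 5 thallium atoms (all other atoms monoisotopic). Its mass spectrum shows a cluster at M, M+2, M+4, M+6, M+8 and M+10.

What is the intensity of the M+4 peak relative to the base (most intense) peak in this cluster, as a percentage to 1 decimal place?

(0.2952 + 0.7048)^5 gives M 0.0022, M+2 0.0268, M+4 0.1278, M+6 0.3051, M+8 0.3642, M+10 0.1739; the largest is M+8.
P(M+8) = C(5,4) × 0.2952^1 × 0.7048^4 = 5 × 0.2952 × 0.24675365 = 0.364208 (base)
P(M+4) = C(5,2) × 0.2952^3 × 0.7048^2 = 10 × 0.02572463 × 0.49674304 = 0.127785
Relative intensity = 0.127785 / 0.364208 × 100 = 35.1

35.1%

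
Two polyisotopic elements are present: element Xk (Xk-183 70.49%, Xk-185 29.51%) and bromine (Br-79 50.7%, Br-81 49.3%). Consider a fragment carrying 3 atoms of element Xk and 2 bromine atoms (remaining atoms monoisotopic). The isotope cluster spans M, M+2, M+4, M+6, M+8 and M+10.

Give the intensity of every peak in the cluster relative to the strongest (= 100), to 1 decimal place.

Element Xk pattern (n=3): 0.35025354 : 0.43989141 : 0.18415656 : 0.02569849
Bromine pattern (n=2): 0.257049 : 0.499902 : 0.243049
Convolve the two distributions (both contribute in 2-u steps):
  M: 0.35025354×0.257049 = 0.090032
  M+2: 0.35025354×0.499902 + 0.43989141×0.257049 = 0.288166
  M+4: 0.35025354×0.243049 + 0.43989141×0.499902 + 0.18415656×0.257049 = 0.352369
  M+6: 0.43989141×0.243049 + 0.18415656×0.499902 + 0.02569849×0.257049 = 0.205581
  M+8: 0.18415656×0.243049 + 0.02569849×0.499902 = 0.057606
  M+10: 0.02569849×0.243049 = 0.006246
Scale to base peak (0.352369) = 100: 25.6 : 81.8 : 100.0 : 58.3 : 16.3 : 1.8

25.6 : 81.8 : 100.0 : 58.3 : 16.3 : 1.8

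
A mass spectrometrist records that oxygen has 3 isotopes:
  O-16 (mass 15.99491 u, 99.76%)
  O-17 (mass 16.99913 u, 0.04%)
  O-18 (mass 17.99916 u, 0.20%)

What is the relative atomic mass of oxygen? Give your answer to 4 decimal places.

Weight each isotope mass by its fractional abundance: 0.9976 × 15.99491 + 0.0004 × 16.99913 + 0.0020 × 17.99916
= 15.956522 + 0.006800 + 0.035998 = 15.999320 u

15.9993 u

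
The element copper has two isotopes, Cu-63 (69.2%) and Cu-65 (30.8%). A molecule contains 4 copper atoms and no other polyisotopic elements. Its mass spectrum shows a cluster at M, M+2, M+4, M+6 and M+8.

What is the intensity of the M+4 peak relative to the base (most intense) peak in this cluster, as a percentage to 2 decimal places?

66.76%

(0.692 + 0.308)^4 gives M 0.2293, M+2 0.4083, M+4 0.2726, M+6 0.0809, M+8 0.0090; the largest is M+2.
P(M+2) = C(4,1) × 0.692^3 × 0.308^1 = 4 × 0.33137389 × 0.3080 = 0.408253 (base)
P(M+4) = C(4,2) × 0.692^2 × 0.308^2 = 6 × 0.478864 × 0.094864 = 0.272562
Relative intensity = 0.272562 / 0.408253 × 100 = 66.76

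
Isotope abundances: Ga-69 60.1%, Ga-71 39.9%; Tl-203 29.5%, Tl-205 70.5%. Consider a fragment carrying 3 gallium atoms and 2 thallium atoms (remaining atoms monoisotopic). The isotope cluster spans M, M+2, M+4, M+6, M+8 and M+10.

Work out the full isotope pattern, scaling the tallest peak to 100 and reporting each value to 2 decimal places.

Gallium pattern (n=3): 0.2170818 : 0.4323576 : 0.2870394 : 0.0635212
Thallium pattern (n=2): 0.087025 : 0.41595 : 0.497025
Convolve the two distributions (both contribute in 2-u steps):
  M: 0.2170818×0.087025 = 0.018892
  M+2: 0.2170818×0.41595 + 0.4323576×0.087025 = 0.127921
  M+4: 0.2170818×0.497025 + 0.4323576×0.41595 + 0.2870394×0.087025 = 0.312714
  M+6: 0.4323576×0.497025 + 0.2870394×0.41595 + 0.0635212×0.087025 = 0.339815
  M+8: 0.2870394×0.497025 + 0.0635212×0.41595 = 0.169087
  M+10: 0.0635212×0.497025 = 0.031572
Scale to base peak (0.339815) = 100: 5.56 : 37.64 : 92.02 : 100.00 : 49.76 : 9.29

5.56 : 37.64 : 92.02 : 100.00 : 49.76 : 9.29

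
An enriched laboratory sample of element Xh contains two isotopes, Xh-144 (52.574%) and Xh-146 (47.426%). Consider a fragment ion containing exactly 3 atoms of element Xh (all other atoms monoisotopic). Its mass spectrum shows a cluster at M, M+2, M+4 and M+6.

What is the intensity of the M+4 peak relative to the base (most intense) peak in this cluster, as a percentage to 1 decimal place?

90.2%

Term probabilities: M 0.1453, M+2 0.3933, M+4 0.3548, M+6 0.1067. Base peak = M+2.
P(M+2) = C(3,1) × 0.52574^2 × 0.47426^1 = 3 × 0.27640255 × 0.47426 = 0.393260 (base)
P(M+4) = C(3,2) × 0.52574^1 × 0.47426^2 = 3 × 0.52574 × 0.22492255 = 0.354752
Relative intensity = 0.354752 / 0.393260 × 100 = 90.2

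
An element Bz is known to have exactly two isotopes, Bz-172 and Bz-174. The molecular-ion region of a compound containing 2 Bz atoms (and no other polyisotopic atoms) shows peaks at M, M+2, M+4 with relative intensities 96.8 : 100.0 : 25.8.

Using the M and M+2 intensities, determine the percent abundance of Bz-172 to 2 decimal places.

Let p = fractional abundance of Bz-172. I(M+2)/I(M) = [C(2,1)·p^1·(1−p)] / p^2 = 2·(1−p)/p = 100.0/96.8 = 1.0331
(1−p)/p = 1.0331/2 = 0.5165  ⇒  p = 1/(1 + 0.5165) = 0.6594
Bz-172: 65.94%, Bz-174: 34.06%.

65.94%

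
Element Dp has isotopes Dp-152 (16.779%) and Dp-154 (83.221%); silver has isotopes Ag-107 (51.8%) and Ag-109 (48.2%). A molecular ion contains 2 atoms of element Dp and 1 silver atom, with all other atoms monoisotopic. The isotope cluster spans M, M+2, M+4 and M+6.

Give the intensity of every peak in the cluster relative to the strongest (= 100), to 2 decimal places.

2.96 : 32.07 : 100.00 : 67.66

Element Dp pattern (n=2): 0.02815348 : 0.27927303 : 0.69257348
Silver pattern (n=1): 0.5180 : 0.4820
Convolve the two distributions (both contribute in 2-u steps):
  M: 0.02815348×0.5180 = 0.014584
  M+2: 0.02815348×0.4820 + 0.27927303×0.5180 = 0.158233
  M+4: 0.27927303×0.4820 + 0.69257348×0.5180 = 0.493363
  M+6: 0.69257348×0.4820 = 0.333820
Scale to base peak (0.493363) = 100: 2.96 : 32.07 : 100.00 : 67.66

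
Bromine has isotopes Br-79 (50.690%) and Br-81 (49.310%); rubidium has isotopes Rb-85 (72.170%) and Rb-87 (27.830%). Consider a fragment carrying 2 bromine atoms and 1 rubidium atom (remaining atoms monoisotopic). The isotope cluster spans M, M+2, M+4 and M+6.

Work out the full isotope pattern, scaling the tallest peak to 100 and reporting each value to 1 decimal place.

Bromine pattern (n=2): 0.25694761 : 0.49990478 : 0.24314761
Rubidium pattern (n=1): 0.7217 : 0.2783
Convolve the two distributions (both contribute in 2-u steps):
  M: 0.25694761×0.7217 = 0.185439
  M+2: 0.25694761×0.2783 + 0.49990478×0.7217 = 0.432290
  M+4: 0.49990478×0.2783 + 0.24314761×0.7217 = 0.314603
  M+6: 0.24314761×0.2783 = 0.067668
Scale to base peak (0.432290) = 100: 42.9 : 100.0 : 72.8 : 15.7

42.9 : 100.0 : 72.8 : 15.7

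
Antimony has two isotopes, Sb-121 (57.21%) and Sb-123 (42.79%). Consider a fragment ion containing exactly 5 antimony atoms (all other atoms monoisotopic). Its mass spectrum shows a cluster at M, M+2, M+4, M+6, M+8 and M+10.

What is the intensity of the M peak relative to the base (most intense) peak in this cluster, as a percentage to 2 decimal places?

17.88%

Term probabilities: M 0.0613, M+2 0.2292, M+4 0.3428, M+6 0.2564, M+8 0.0959, M+10 0.0143. Base peak = M+4.
P(M+4) = C(5,2) × 0.5721^3 × 0.4279^2 = 10 × 0.18724742 × 0.18309841 = 0.342847 (base)
P(M) = C(5,0) × 0.5721^5 × 0.4279^0 = 1 × 0.06128578 × 1.0000 = 0.061286
Relative intensity = 0.061286 / 0.342847 × 100 = 17.88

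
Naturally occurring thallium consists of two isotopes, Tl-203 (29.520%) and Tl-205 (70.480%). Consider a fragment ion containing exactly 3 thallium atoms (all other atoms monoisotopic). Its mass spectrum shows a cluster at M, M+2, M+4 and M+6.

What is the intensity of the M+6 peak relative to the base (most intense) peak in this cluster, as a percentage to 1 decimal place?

79.6%

Term probabilities: M 0.0257, M+2 0.1843, M+4 0.4399, M+6 0.3501. Base peak = M+4.
P(M+4) = C(3,2) × 0.29520^1 × 0.70480^2 = 3 × 0.2952 × 0.49674304 = 0.439916 (base)
P(M+6) = C(3,3) × 0.29520^0 × 0.70480^3 = 1 × 1.0000 × 0.35010449 = 0.350104
Relative intensity = 0.350104 / 0.439916 × 100 = 79.6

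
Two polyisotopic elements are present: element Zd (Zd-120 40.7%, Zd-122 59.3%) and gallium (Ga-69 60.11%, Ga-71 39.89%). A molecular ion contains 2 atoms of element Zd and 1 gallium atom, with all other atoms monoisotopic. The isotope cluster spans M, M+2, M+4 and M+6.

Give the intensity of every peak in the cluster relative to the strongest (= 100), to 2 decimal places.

Element Zd pattern (n=2): 0.165649 : 0.482702 : 0.351649
Gallium pattern (n=1): 0.6011 : 0.3989
Convolve the two distributions (both contribute in 2-u steps):
  M: 0.165649×0.6011 = 0.099572
  M+2: 0.165649×0.3989 + 0.482702×0.6011 = 0.356230
  M+4: 0.482702×0.3989 + 0.351649×0.6011 = 0.403926
  M+6: 0.351649×0.3989 = 0.140273
Scale to base peak (0.403926) = 100: 24.65 : 88.19 : 100.00 : 34.73

24.65 : 88.19 : 100.00 : 34.73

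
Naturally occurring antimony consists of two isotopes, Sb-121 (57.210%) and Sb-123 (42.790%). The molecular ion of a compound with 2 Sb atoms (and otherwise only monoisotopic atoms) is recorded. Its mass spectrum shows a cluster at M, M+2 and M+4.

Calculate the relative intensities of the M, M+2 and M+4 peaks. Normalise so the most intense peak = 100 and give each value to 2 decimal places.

66.85 : 100.00 : 37.40

The 2 Sb atoms are independent, so intensities follow the terms of (0.57210 + 0.42790)^2.
P(M) = 0.57210^2 = 0.327298
P(M+2) = 2 × 0.57210^1 × 0.42790^1 = 0.489603
P(M+4) = 0.42790^2 = 0.183098
The M+2 peak is largest (0.489603); scaling to 100 gives 66.85 : 100.00 : 37.40.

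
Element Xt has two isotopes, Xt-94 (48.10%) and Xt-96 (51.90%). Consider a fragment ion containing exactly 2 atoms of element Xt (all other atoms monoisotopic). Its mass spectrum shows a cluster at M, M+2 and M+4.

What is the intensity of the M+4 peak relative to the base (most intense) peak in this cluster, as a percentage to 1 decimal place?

54.0%

Binomial terms of (0.4810 + 0.5190)^2: M 0.2314, M+2 0.4993, M+4 0.2694 → M+2 is the base peak.
P(M+2) = C(2,1) × 0.4810^1 × 0.5190^1 = 2 × 0.4810 × 0.5190 = 0.499278 (base)
P(M+4) = C(2,2) × 0.4810^0 × 0.5190^2 = 1 × 1.0000 × 0.269361 = 0.269361
Relative intensity = 0.269361 / 0.499278 × 100 = 54.0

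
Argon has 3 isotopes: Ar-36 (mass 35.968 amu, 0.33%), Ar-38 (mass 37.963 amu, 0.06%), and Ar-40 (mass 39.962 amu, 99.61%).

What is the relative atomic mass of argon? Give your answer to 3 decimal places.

39.948 amu

Average mass = Σ (abundance × isotope mass) = 0.0033 × 35.968 + 0.0006 × 37.963 + 0.9961 × 39.962
= 0.1187 + 0.0228 + 39.8061 = 39.9476 amu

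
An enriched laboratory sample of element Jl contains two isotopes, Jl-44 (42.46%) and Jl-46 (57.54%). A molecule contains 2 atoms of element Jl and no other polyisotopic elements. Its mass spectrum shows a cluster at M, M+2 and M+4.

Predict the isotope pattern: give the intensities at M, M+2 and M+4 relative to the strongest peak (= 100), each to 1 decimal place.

36.9 : 100.0 : 67.8

Each Jl atom is independently Jl-44 (p = 0.4246) or Jl-46 (q = 0.5754); the cluster is the binomial expansion (p + q)^2.
P(M) = 0.4246^2 = 0.180285
P(M+2) = 2 × 0.4246^1 × 0.5754^1 = 0.488630
P(M+4) = 0.5754^2 = 0.331085
The M+2 peak is largest (0.488630); scaling to 100 gives 36.9 : 100.0 : 67.8.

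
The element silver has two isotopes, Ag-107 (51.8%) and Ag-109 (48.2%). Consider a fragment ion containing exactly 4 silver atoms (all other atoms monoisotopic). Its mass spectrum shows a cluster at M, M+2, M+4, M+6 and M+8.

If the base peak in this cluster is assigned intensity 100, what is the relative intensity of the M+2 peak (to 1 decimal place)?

71.6

Term probabilities: M 0.0720, M+2 0.2680, M+4 0.3740, M+6 0.2320, M+8 0.0540. Base peak = M+4.
P(M+4) = C(4,2) × 0.518^2 × 0.482^2 = 6 × 0.268324 × 0.232324 = 0.374029 (base)
P(M+2) = C(4,1) × 0.518^3 × 0.482^1 = 4 × 0.13899183 × 0.4820 = 0.267976
Relative intensity = 0.267976 / 0.374029 × 100 = 71.6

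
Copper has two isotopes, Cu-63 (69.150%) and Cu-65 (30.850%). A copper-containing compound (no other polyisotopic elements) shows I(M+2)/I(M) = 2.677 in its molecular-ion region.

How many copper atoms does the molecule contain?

6

The M+2/M ratio from n Cu atoms is n · q/p = n · 0.30850/0.69150.
n = 2.677 × 0.69150/0.30850 = 6.00 ≈ 6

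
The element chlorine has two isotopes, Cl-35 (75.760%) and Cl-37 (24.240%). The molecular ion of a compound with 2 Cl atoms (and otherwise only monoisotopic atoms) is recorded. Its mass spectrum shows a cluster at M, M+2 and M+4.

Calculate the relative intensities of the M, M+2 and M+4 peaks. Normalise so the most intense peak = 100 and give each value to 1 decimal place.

Expanding (0.75760 + 0.24240)^2:
P(M) = 0.75760^2 = 0.573958
P(M+2) = 2 × 0.75760^1 × 0.24240^1 = 0.367284
P(M+4) = 0.24240^2 = 0.058758
The M peak is largest (0.573958); scaling to 100 gives 100.0 : 64.0 : 10.2.

100.0 : 64.0 : 10.2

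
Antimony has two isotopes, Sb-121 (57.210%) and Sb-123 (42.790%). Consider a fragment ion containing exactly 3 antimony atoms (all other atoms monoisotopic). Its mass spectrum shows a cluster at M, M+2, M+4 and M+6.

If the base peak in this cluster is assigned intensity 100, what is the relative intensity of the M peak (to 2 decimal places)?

44.57

(0.57210 + 0.42790)^3 gives M 0.1872, M+2 0.4202, M+4 0.3143, M+6 0.0783; the largest is M+2.
P(M+2) = C(3,1) × 0.57210^2 × 0.42790^1 = 3 × 0.32729841 × 0.4279 = 0.420153 (base)
P(M) = C(3,0) × 0.57210^3 × 0.42790^0 = 1 × 0.18724742 × 1.0000 = 0.187247
Relative intensity = 0.187247 / 0.420153 × 100 = 44.57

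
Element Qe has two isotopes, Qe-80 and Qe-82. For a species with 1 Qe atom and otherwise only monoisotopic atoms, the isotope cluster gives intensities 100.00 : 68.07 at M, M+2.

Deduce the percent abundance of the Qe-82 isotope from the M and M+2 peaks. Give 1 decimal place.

If p is the fraction of Qe that is Qe-80, then I(M+2)/I(M) = [C(1,1)·p^0·(1−p)] / p^1 = 1·(1−p)/p = 68.07/100.00 = 0.6807
(1−p)/p = 0.6807/1 = 0.6807  ⇒  p = 1/(1 + 0.6807) = 0.5950
Qe-80: 59.5%, Qe-82: 40.5%.

40.5%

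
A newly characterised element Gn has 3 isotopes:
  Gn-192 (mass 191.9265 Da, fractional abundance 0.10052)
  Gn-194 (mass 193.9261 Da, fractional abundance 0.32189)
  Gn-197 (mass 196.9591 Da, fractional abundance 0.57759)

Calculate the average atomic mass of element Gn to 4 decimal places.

195.4769 Da

The abundance-weighted mean is 0.10052 × 191.9265 + 0.32189 × 193.9261 + 0.57759 × 196.9591
= 19.29245 + 62.42287 + 113.76161 = 195.47693 Da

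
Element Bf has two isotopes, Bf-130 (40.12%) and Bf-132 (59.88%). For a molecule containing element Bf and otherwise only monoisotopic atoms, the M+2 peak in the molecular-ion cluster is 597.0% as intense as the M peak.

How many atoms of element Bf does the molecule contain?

For n independent Bf atoms, I(M+2)/I(M) = n · (abundance Bf-132) / (abundance Bf-130) = n · 0.5988/0.4012.
n = 5.970 × 0.4012/0.5988 = 4.00 ≈ 4

4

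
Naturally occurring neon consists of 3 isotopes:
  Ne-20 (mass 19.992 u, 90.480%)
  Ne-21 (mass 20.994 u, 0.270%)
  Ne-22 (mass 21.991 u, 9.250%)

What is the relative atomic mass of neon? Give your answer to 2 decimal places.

Average mass = Σ (abundance × isotope mass) = 0.90480 × 19.992 + 0.00270 × 20.994 + 0.09250 × 21.991
= 18.0888 + 0.0567 + 2.0342 = 20.1797 u

20.18 u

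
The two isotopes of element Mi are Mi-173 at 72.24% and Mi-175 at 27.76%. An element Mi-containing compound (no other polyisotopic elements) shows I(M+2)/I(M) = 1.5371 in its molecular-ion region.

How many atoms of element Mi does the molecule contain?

4

For n independent Mi atoms, I(M+2)/I(M) = n · (abundance Mi-175) / (abundance Mi-173) = n · 0.2776/0.7224.
n = 1.5371 × 0.7224/0.2776 = 4.00 ≈ 4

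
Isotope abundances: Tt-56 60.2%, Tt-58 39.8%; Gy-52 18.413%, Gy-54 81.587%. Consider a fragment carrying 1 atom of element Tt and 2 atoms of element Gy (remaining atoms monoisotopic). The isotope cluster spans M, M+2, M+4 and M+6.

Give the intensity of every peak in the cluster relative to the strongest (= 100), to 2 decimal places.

Element Tt pattern (n=1): 0.6020 : 0.3980
Element Gy pattern (n=2): 0.03390386 : 0.30045229 : 0.66564386
Convolve the two distributions (both contribute in 2-u steps):
  M: 0.6020×0.03390386 = 0.020410
  M+2: 0.6020×0.30045229 + 0.3980×0.03390386 = 0.194366
  M+4: 0.6020×0.66564386 + 0.3980×0.30045229 = 0.520298
  M+6: 0.3980×0.66564386 = 0.264926
Scale to base peak (0.520298) = 100: 3.92 : 37.36 : 100.00 : 50.92

3.92 : 37.36 : 100.00 : 50.92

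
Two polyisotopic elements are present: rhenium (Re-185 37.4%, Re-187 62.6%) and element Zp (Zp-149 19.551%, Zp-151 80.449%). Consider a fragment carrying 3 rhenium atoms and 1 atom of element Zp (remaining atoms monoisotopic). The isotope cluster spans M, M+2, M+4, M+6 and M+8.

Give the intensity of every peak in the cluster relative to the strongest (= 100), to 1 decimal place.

Rhenium pattern (n=3): 0.05231362 : 0.26268713 : 0.43968487 : 0.24531438
Element Zp pattern (n=1): 0.19551 : 0.80449
Convolve the two distributions (both contribute in 2-u steps):
  M: 0.05231362×0.19551 = 0.010228
  M+2: 0.05231362×0.80449 + 0.26268713×0.19551 = 0.093444
  M+4: 0.26268713×0.80449 + 0.43968487×0.19551 = 0.297292
  M+6: 0.43968487×0.80449 + 0.24531438×0.19551 = 0.401683
  M+8: 0.24531438×0.80449 = 0.197353
Scale to base peak (0.401683) = 100: 2.5 : 23.3 : 74.0 : 100.0 : 49.1

2.5 : 23.3 : 74.0 : 100.0 : 49.1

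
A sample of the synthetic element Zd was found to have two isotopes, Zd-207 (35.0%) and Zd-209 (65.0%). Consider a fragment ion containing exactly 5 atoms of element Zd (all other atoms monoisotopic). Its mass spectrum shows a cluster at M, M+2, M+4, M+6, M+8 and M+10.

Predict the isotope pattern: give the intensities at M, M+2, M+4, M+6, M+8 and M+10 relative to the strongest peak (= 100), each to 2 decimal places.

1.56 : 14.50 : 53.85 : 100.00 : 92.86 : 34.49

The 5 Zd atoms are independent, so intensities follow the terms of (0.350 + 0.650)^5.
P(M) = 0.350^5 = 0.005252
P(M+2) = 5 × 0.350^4 × 0.650^1 = 0.048770
P(M+4) = 10 × 0.350^3 × 0.650^2 = 0.181147
P(M+6) = 10 × 0.350^2 × 0.650^3 = 0.336416
P(M+8) = 5 × 0.350^1 × 0.650^4 = 0.312386
P(M+10) = 0.650^5 = 0.116029
The M+6 peak is largest (0.336416); scaling to 100 gives 1.56 : 14.50 : 53.85 : 100.00 : 92.86 : 34.49.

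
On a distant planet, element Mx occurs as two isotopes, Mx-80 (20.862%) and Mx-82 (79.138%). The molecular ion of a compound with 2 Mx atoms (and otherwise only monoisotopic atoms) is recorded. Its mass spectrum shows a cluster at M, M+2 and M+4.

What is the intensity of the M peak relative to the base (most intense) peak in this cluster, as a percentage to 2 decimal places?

Term probabilities: M 0.0435, M+2 0.3302, M+4 0.6263. Base peak = M+4.
P(M+4) = C(2,2) × 0.20862^0 × 0.79138^2 = 1 × 1.0000 × 0.6262823 = 0.626282 (base)
P(M) = C(2,0) × 0.20862^2 × 0.79138^0 = 1 × 0.0435223 × 1.0000 = 0.043522
Relative intensity = 0.043522 / 0.626282 × 100 = 6.95

6.95%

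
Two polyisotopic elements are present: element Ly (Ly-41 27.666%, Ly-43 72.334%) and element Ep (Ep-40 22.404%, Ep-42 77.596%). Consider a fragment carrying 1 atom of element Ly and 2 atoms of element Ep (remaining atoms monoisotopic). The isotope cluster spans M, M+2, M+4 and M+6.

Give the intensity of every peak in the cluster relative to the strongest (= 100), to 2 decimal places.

Element Ly pattern (n=1): 0.27666 : 0.72334
Element Ep pattern (n=2): 0.05019392 : 0.34769216 : 0.60211392
Convolve the two distributions (both contribute in 2-u steps):
  M: 0.27666×0.05019392 = 0.013887
  M+2: 0.27666×0.34769216 + 0.72334×0.05019392 = 0.132500
  M+4: 0.27666×0.60211392 + 0.72334×0.34769216 = 0.418080
  M+6: 0.72334×0.60211392 = 0.435533
Scale to base peak (0.435533) = 100: 3.19 : 30.42 : 95.99 : 100.00

3.19 : 30.42 : 95.99 : 100.00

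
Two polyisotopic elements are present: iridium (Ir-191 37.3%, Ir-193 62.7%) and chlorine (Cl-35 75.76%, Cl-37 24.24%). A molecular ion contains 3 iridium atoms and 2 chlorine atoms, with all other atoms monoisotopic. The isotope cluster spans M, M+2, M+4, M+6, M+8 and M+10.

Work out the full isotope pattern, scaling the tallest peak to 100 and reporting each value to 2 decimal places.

Iridium pattern (n=3): 0.05189512 : 0.26170165 : 0.43991135 : 0.24649188
Chlorine pattern (n=2): 0.57395776 : 0.36728448 : 0.05875776
Convolve the two distributions (both contribute in 2-u steps):
  M: 0.05189512×0.57395776 = 0.029786
  M+2: 0.05189512×0.36728448 + 0.26170165×0.57395776 = 0.169266
  M+4: 0.05189512×0.05875776 + 0.26170165×0.36728448 + 0.43991135×0.57395776 = 0.351659
  M+6: 0.26170165×0.05875776 + 0.43991135×0.36728448 + 0.24649188×0.57395776 = 0.318426
  M+8: 0.43991135×0.05875776 + 0.24649188×0.36728448 = 0.116381
  M+10: 0.24649188×0.05875776 = 0.014483
Scale to base peak (0.351659) = 100: 8.47 : 48.13 : 100.00 : 90.55 : 33.09 : 4.12

8.47 : 48.13 : 100.00 : 90.55 : 33.09 : 4.12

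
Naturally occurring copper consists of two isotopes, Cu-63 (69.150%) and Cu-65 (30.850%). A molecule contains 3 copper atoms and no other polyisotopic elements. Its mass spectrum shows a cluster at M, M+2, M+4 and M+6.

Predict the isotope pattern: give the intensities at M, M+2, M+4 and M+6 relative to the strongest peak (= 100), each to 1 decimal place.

74.7 : 100.0 : 44.6 : 6.6

Each Cu atom is independently Cu-63 (p = 0.69150) or Cu-65 (q = 0.30850); the cluster is the binomial expansion (p + q)^3.
P(M) = 0.69150^3 = 0.330656
P(M+2) = 3 × 0.69150^2 × 0.30850^1 = 0.442548
P(M+4) = 3 × 0.69150^1 × 0.30850^2 = 0.197435
P(M+6) = 0.30850^3 = 0.029361
The M+2 peak is largest (0.442548); scaling to 100 gives 74.7 : 100.0 : 44.6 : 6.6.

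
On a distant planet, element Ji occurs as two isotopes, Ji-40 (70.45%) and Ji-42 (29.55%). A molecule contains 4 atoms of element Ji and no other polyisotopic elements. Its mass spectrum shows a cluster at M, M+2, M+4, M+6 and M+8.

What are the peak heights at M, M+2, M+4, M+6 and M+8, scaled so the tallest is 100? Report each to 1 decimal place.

Expanding (0.7045 + 0.2955)^4:
P(M) = 0.7045^4 = 0.246334
P(M+2) = 4 × 0.7045^3 × 0.2955^1 = 0.413295
P(M+4) = 6 × 0.7045^2 × 0.2955^2 = 0.260033
P(M+6) = 4 × 0.7045^1 × 0.2955^3 = 0.072713
P(M+8) = 0.2955^4 = 0.007625
The M+2 peak is largest (0.413295); scaling to 100 gives 59.6 : 100.0 : 62.9 : 17.6 : 1.8.

59.6 : 100.0 : 62.9 : 17.6 : 1.8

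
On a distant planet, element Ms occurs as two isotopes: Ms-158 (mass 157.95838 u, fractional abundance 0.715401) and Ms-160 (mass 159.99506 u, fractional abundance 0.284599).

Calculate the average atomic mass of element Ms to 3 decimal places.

Weight each isotope mass by its fractional abundance: 0.715401 × 157.95838 + 0.284599 × 159.99506
= 113.003583 + 45.534434 = 158.538017 u

158.538 u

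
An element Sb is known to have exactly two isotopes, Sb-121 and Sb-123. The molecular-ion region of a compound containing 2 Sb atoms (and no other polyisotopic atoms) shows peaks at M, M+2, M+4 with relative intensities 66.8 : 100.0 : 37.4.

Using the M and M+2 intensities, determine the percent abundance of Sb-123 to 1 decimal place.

42.8%

Write p for the Sb-121 fraction. I(M+2)/I(M) = [C(2,1)·p^1·(1−p)] / p^2 = 2·(1−p)/p = 100.0/66.8 = 1.4970
(1−p)/p = 1.4970/2 = 0.7485  ⇒  p = 1/(1 + 0.7485) = 0.5719
Sb-121: 57.2%, Sb-123: 42.8%.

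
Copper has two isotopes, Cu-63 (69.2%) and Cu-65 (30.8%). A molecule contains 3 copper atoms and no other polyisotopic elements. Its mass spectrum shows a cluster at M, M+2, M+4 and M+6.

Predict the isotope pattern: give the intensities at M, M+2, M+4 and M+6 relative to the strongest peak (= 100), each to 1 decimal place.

The 3 Cu atoms are independent, so intensities follow the terms of (0.692 + 0.308)^3.
P(M) = 0.692^3 = 0.331374
P(M+2) = 3 × 0.692^2 × 0.308^1 = 0.442470
P(M+4) = 3 × 0.692^1 × 0.308^2 = 0.196938
P(M+6) = 0.308^3 = 0.029218
The M+2 peak is largest (0.442470); scaling to 100 gives 74.9 : 100.0 : 44.5 : 6.6.

74.9 : 100.0 : 44.5 : 6.6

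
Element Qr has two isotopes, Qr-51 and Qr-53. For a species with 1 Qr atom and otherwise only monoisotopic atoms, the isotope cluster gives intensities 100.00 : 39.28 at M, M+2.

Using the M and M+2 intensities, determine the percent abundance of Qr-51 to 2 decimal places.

If p is the fraction of Qr that is Qr-51, then I(M+2)/I(M) = [C(1,1)·p^0·(1−p)] / p^1 = 1·(1−p)/p = 39.28/100.00 = 0.3928
(1−p)/p = 0.3928/1 = 0.3928  ⇒  p = 1/(1 + 0.3928) = 0.7180
Qr-51: 71.80%, Qr-53: 28.20%.

71.80%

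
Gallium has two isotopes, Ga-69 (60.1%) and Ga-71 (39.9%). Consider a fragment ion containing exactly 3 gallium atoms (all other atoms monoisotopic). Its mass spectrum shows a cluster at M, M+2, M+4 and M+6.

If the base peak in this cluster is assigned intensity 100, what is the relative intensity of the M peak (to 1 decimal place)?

50.2

Binomial terms of (0.601 + 0.399)^3: M 0.2171, M+2 0.4324, M+4 0.2870, M+6 0.0635 → M+2 is the base peak.
P(M+2) = C(3,1) × 0.601^2 × 0.399^1 = 3 × 0.361201 × 0.3990 = 0.432358 (base)
P(M) = C(3,0) × 0.601^3 × 0.399^0 = 1 × 0.2170818 × 1.0000 = 0.217082
Relative intensity = 0.217082 / 0.432358 × 100 = 50.2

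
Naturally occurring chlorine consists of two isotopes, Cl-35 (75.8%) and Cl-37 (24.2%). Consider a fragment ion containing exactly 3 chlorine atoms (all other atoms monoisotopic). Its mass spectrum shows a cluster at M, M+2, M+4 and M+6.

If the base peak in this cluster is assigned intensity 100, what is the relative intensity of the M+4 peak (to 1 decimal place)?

30.6

Binomial terms of (0.758 + 0.242)^3: M 0.4355, M+2 0.4171, M+4 0.1332, M+6 0.0142 → M is the base peak.
P(M) = C(3,0) × 0.758^3 × 0.242^0 = 1 × 0.43551951 × 1.0000 = 0.435520 (base)
P(M+4) = C(3,2) × 0.758^1 × 0.242^2 = 3 × 0.7580 × 0.058564 = 0.133175
Relative intensity = 0.133175 / 0.435520 × 100 = 30.6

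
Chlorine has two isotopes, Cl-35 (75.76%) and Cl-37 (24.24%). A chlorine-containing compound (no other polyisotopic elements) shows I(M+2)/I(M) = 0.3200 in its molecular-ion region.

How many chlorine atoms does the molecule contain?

The M+2/M ratio from n Cl atoms is n · q/p = n · 0.2424/0.7576.
n = 0.3200 × 0.7576/0.2424 = 1.00 ≈ 1

1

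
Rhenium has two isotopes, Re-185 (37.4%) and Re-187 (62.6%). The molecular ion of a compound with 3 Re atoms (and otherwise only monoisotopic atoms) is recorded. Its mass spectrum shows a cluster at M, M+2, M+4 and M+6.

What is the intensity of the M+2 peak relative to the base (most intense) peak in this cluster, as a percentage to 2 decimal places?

(0.374 + 0.626)^3 gives M 0.0523, M+2 0.2627, M+4 0.4397, M+6 0.2453; the largest is M+4.
P(M+4) = C(3,2) × 0.374^1 × 0.626^2 = 3 × 0.3740 × 0.391876 = 0.439685 (base)
P(M+2) = C(3,1) × 0.374^2 × 0.626^1 = 3 × 0.139876 × 0.6260 = 0.262687
Relative intensity = 0.262687 / 0.439685 × 100 = 59.74

59.74%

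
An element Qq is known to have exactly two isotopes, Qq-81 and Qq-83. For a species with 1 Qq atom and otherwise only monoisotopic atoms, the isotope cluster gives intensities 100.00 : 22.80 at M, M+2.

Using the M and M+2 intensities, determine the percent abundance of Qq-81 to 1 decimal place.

Write p for the Qq-81 fraction. I(M+2)/I(M) = [C(1,1)·p^0·(1−p)] / p^1 = 1·(1−p)/p = 22.80/100.00 = 0.2280
(1−p)/p = 0.2280/1 = 0.2280  ⇒  p = 1/(1 + 0.2280) = 0.8143
Qq-81: 81.4%, Qq-83: 18.6%.

81.4%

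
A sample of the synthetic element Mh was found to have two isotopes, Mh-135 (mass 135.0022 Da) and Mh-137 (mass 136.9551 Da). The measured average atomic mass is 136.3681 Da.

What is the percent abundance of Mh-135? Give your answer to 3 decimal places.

Writing the weighted mean with unknown fraction x of Mh-135:
135.0022·x + 136.9551·(1 − x) = 136.3681
(135.0022 − 136.9551)·x = 136.3681 − 136.9551
x = -0.5870 / -1.9529 = 0.30058 → 30.058% Mh-135, 69.942% Mh-137.

30.058%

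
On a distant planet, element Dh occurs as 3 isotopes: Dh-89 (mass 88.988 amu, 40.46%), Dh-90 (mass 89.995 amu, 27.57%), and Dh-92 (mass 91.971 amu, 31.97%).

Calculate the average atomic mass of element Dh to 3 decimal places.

90.219 amu

Weight each isotope mass by its fractional abundance: 0.4046 × 88.988 + 0.2757 × 89.995 + 0.3197 × 91.971
= 36.0045 + 24.8116 + 29.4031 = 90.2192 amu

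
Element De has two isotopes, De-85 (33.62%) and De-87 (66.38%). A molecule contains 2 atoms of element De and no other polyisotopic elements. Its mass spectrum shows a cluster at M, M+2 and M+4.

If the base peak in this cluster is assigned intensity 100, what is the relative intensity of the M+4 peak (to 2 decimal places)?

98.72

Term probabilities: M 0.1130, M+2 0.4463, M+4 0.4406. Base peak = M+2.
P(M+2) = C(2,1) × 0.3362^1 × 0.6638^1 = 2 × 0.3362 × 0.6638 = 0.446339 (base)
P(M+4) = C(2,2) × 0.3362^0 × 0.6638^2 = 1 × 1.0000 × 0.44063044 = 0.440630
Relative intensity = 0.440630 / 0.446339 × 100 = 98.72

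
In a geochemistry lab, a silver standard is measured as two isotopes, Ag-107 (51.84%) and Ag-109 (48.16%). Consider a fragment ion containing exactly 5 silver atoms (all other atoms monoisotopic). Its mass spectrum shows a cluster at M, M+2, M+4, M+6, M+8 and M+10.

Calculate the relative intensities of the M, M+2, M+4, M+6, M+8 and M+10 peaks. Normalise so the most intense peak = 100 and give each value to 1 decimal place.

Expanding (0.5184 + 0.4816)^5:
P(M) = 0.5184^5 = 0.037439
P(M+2) = 5 × 0.5184^4 × 0.4816^1 = 0.173907
P(M+4) = 10 × 0.5184^3 × 0.4816^2 = 0.323123
P(M+6) = 10 × 0.5184^2 × 0.4816^3 = 0.300185
P(M+8) = 5 × 0.5184^1 × 0.4816^4 = 0.139438
P(M+10) = 0.4816^5 = 0.025908
The M+4 peak is largest (0.323123); scaling to 100 gives 11.6 : 53.8 : 100.0 : 92.9 : 43.2 : 8.0.

11.6 : 53.8 : 100.0 : 92.9 : 43.2 : 8.0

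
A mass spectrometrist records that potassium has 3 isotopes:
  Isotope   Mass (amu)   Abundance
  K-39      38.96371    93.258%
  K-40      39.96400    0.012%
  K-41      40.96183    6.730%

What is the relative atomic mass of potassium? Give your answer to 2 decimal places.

The abundance-weighted mean is 0.93258 × 38.96371 + 0.00012 × 39.96400 + 0.06730 × 40.96183
= 36.336777 + 0.004796 + 2.756731 = 39.098304 amu

39.10 amu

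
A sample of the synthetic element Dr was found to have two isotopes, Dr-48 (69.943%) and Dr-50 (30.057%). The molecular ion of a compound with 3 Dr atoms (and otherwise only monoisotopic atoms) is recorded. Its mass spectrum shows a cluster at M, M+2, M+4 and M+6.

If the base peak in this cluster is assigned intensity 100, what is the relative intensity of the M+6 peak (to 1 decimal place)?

Term probabilities: M 0.3422, M+2 0.4411, M+4 0.1896, M+6 0.0272. Base peak = M+2.
P(M+2) = C(3,1) × 0.69943^2 × 0.30057^1 = 3 × 0.48920232 × 0.30057 = 0.441119 (base)
P(M+6) = C(3,3) × 0.69943^0 × 0.30057^3 = 1 × 1.0000 × 0.02715419 = 0.027154
Relative intensity = 0.027154 / 0.441119 × 100 = 6.2

6.2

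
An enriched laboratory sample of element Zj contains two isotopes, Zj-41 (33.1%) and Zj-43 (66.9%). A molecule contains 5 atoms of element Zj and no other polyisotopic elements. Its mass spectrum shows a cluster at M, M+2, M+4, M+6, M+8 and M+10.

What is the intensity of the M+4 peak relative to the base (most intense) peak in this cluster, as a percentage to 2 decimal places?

48.96%

(0.331 + 0.669)^5 gives M 0.0040, M+2 0.0402, M+4 0.1623, M+6 0.3280, M+8 0.3315, M+10 0.1340; the largest is M+8.
P(M+8) = C(5,4) × 0.331^1 × 0.669^4 = 5 × 0.3310 × 0.20031085 = 0.331514 (base)
P(M+4) = C(5,2) × 0.331^3 × 0.669^2 = 10 × 0.03626469 × 0.447561 = 0.162307
Relative intensity = 0.162307 / 0.331514 × 100 = 48.96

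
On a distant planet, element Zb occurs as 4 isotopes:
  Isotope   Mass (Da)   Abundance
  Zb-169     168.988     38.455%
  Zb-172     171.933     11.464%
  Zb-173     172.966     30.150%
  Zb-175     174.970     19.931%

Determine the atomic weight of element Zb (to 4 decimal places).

171.7173 Da

Average mass = Σ (abundance × isotope mass) = 0.38455 × 168.988 + 0.11464 × 171.933 + 0.30150 × 172.966 + 0.19931 × 174.970
= 64.98434 + 19.71040 + 52.14925 + 34.87327 = 171.71726 Da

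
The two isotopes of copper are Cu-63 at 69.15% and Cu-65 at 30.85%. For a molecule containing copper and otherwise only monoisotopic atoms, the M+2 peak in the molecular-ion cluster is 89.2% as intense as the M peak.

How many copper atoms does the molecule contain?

With n Cu atoms, P(M+2)/P(M) = C(n,1)·p^(n−1)q / p^n = n·q/p = n · 0.3085/0.6915.
n = 0.892 × 0.6915/0.3085 = 2.00 ≈ 2

2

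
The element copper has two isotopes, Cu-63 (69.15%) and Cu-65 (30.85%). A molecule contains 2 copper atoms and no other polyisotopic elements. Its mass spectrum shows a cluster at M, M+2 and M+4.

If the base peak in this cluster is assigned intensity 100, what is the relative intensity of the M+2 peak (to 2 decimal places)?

(0.6915 + 0.3085)^2 gives M 0.4782, M+2 0.4267, M+4 0.0952; the largest is M.
P(M) = C(2,0) × 0.6915^2 × 0.3085^0 = 1 × 0.47817225 × 1.0000 = 0.478172 (base)
P(M+2) = C(2,1) × 0.6915^1 × 0.3085^1 = 2 × 0.6915 × 0.3085 = 0.426656
Relative intensity = 0.426656 / 0.478172 × 100 = 89.23

89.23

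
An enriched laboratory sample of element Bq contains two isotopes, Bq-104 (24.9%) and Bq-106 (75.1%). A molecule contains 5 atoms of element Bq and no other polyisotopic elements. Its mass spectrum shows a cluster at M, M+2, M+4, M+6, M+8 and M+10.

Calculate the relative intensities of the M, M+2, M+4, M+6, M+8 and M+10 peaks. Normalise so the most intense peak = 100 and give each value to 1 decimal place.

0.2 : 3.6 : 22.0 : 66.3 : 100.0 : 60.3

The 5 Bq atoms are independent, so intensities follow the terms of (0.249 + 0.751)^5.
P(M) = 0.249^5 = 0.000957
P(M+2) = 5 × 0.249^4 × 0.751^1 = 0.014435
P(M+4) = 10 × 0.249^3 × 0.751^2 = 0.087072
P(M+6) = 10 × 0.249^2 × 0.751^3 = 0.262614
P(M+8) = 5 × 0.249^1 × 0.751^4 = 0.396031
P(M+10) = 0.751^5 = 0.238891
The M+8 peak is largest (0.396031); scaling to 100 gives 0.2 : 3.6 : 22.0 : 66.3 : 100.0 : 60.3.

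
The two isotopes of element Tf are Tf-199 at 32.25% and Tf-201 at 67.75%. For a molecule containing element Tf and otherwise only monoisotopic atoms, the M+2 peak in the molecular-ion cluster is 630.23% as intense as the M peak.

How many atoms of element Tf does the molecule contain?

3

The M+2/M ratio from n Tf atoms is n · q/p = n · 0.6775/0.3225.
n = 6.3023 × 0.3225/0.6775 = 3.00 ≈ 3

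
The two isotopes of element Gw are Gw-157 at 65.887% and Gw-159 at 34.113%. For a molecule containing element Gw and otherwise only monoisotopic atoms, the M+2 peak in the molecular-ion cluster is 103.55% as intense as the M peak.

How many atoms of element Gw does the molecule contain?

2

For n independent Gw atoms, I(M+2)/I(M) = n · (abundance Gw-159) / (abundance Gw-157) = n · 0.34113/0.65887.
n = 1.0355 × 0.65887/0.34113 = 2.00 ≈ 2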